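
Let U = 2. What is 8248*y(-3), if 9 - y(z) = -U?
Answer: 90728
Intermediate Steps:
y(z) = 11 (y(z) = 9 - (-1)*2 = 9 - 1*(-2) = 9 + 2 = 11)
8248*y(-3) = 8248*11 = 90728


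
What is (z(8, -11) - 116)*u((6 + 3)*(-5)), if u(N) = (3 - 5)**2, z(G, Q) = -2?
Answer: -472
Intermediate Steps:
u(N) = 4 (u(N) = (-2)**2 = 4)
(z(8, -11) - 116)*u((6 + 3)*(-5)) = (-2 - 116)*4 = -118*4 = -472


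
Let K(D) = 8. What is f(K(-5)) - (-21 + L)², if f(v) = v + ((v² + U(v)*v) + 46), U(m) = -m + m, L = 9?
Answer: -26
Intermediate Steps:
U(m) = 0
f(v) = 46 + v + v² (f(v) = v + ((v² + 0*v) + 46) = v + ((v² + 0) + 46) = v + (v² + 46) = v + (46 + v²) = 46 + v + v²)
f(K(-5)) - (-21 + L)² = (46 + 8 + 8²) - (-21 + 9)² = (46 + 8 + 64) - 1*(-12)² = 118 - 1*144 = 118 - 144 = -26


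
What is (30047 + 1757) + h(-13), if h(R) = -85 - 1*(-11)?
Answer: 31730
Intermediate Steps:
h(R) = -74 (h(R) = -85 + 11 = -74)
(30047 + 1757) + h(-13) = (30047 + 1757) - 74 = 31804 - 74 = 31730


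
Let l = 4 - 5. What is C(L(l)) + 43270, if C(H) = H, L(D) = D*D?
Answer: 43271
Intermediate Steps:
l = -1
L(D) = D²
C(L(l)) + 43270 = (-1)² + 43270 = 1 + 43270 = 43271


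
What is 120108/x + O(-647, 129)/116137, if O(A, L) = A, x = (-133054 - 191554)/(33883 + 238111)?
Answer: -474254979579575/4712374912 ≈ -1.0064e+5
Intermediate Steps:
x = -162304/135997 (x = -324608/271994 = -324608*1/271994 = -162304/135997 ≈ -1.1934)
120108/x + O(-647, 129)/116137 = 120108/(-162304/135997) - 647/116137 = 120108*(-135997/162304) - 647*1/116137 = -4083581919/40576 - 647/116137 = -474254979579575/4712374912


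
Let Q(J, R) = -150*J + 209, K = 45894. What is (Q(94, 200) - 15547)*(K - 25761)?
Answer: -592675254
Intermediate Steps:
Q(J, R) = 209 - 150*J
(Q(94, 200) - 15547)*(K - 25761) = ((209 - 150*94) - 15547)*(45894 - 25761) = ((209 - 14100) - 15547)*20133 = (-13891 - 15547)*20133 = -29438*20133 = -592675254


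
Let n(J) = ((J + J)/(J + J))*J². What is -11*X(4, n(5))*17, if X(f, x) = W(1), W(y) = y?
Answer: -187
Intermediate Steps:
n(J) = J² (n(J) = ((2*J)/((2*J)))*J² = ((2*J)*(1/(2*J)))*J² = 1*J² = J²)
X(f, x) = 1
-11*X(4, n(5))*17 = -11*1*17 = -11*17 = -187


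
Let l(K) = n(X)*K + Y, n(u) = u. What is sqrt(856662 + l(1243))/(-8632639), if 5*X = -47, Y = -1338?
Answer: -sqrt(21090995)/43163195 ≈ -0.00010640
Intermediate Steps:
X = -47/5 (X = (1/5)*(-47) = -47/5 ≈ -9.4000)
l(K) = -1338 - 47*K/5 (l(K) = -47*K/5 - 1338 = -1338 - 47*K/5)
sqrt(856662 + l(1243))/(-8632639) = sqrt(856662 + (-1338 - 47/5*1243))/(-8632639) = sqrt(856662 + (-1338 - 58421/5))*(-1/8632639) = sqrt(856662 - 65111/5)*(-1/8632639) = sqrt(4218199/5)*(-1/8632639) = (sqrt(21090995)/5)*(-1/8632639) = -sqrt(21090995)/43163195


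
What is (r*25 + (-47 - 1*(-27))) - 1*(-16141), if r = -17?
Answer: 15696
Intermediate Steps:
(r*25 + (-47 - 1*(-27))) - 1*(-16141) = (-17*25 + (-47 - 1*(-27))) - 1*(-16141) = (-425 + (-47 + 27)) + 16141 = (-425 - 20) + 16141 = -445 + 16141 = 15696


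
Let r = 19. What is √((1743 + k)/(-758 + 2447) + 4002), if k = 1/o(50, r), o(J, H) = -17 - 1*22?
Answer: √1929901132042/21957 ≈ 63.270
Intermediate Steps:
o(J, H) = -39 (o(J, H) = -17 - 22 = -39)
k = -1/39 (k = 1/(-39) = -1/39 ≈ -0.025641)
√((1743 + k)/(-758 + 2447) + 4002) = √((1743 - 1/39)/(-758 + 2447) + 4002) = √((67976/39)/1689 + 4002) = √((67976/39)*(1/1689) + 4002) = √(67976/65871 + 4002) = √(263683718/65871) = √1929901132042/21957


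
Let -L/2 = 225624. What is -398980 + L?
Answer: -850228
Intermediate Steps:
L = -451248 (L = -2*225624 = -451248)
-398980 + L = -398980 - 451248 = -850228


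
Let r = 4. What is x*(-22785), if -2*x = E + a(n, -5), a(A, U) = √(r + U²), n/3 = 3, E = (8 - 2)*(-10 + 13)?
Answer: 205065 + 22785*√29/2 ≈ 2.6642e+5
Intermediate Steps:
E = 18 (E = 6*3 = 18)
n = 9 (n = 3*3 = 9)
a(A, U) = √(4 + U²)
x = -9 - √29/2 (x = -(18 + √(4 + (-5)²))/2 = -(18 + √(4 + 25))/2 = -(18 + √29)/2 = -9 - √29/2 ≈ -11.693)
x*(-22785) = (-9 - √29/2)*(-22785) = 205065 + 22785*√29/2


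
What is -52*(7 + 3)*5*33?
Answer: -85800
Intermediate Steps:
-52*(7 + 3)*5*33 = -520*5*33 = -52*50*33 = -2600*33 = -85800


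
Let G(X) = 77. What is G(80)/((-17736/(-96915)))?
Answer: 2487485/5912 ≈ 420.75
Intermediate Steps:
G(80)/((-17736/(-96915))) = 77/((-17736/(-96915))) = 77/((-17736*(-1/96915))) = 77/(5912/32305) = 77*(32305/5912) = 2487485/5912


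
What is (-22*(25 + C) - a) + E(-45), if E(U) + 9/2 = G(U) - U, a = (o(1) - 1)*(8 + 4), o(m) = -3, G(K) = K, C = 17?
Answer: -1761/2 ≈ -880.50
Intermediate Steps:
a = -48 (a = (-3 - 1)*(8 + 4) = -4*12 = -48)
E(U) = -9/2 (E(U) = -9/2 + (U - U) = -9/2 + 0 = -9/2)
(-22*(25 + C) - a) + E(-45) = (-22*(25 + 17) - 1*(-48)) - 9/2 = (-22*42 + 48) - 9/2 = (-924 + 48) - 9/2 = -876 - 9/2 = -1761/2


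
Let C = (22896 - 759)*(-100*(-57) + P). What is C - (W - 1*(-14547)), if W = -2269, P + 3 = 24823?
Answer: 675608962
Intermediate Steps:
P = 24820 (P = -3 + 24823 = 24820)
C = 675621240 (C = (22896 - 759)*(-100*(-57) + 24820) = 22137*(5700 + 24820) = 22137*30520 = 675621240)
C - (W - 1*(-14547)) = 675621240 - (-2269 - 1*(-14547)) = 675621240 - (-2269 + 14547) = 675621240 - 1*12278 = 675621240 - 12278 = 675608962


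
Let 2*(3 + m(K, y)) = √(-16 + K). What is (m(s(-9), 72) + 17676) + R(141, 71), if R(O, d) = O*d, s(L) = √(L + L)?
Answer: 27684 + √(-16 + 3*I*√2)/2 ≈ 27684.0 + 2.0172*I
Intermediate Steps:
s(L) = √2*√L (s(L) = √(2*L) = √2*√L)
m(K, y) = -3 + √(-16 + K)/2
(m(s(-9), 72) + 17676) + R(141, 71) = ((-3 + √(-16 + √2*√(-9))/2) + 17676) + 141*71 = ((-3 + √(-16 + √2*(3*I))/2) + 17676) + 10011 = ((-3 + √(-16 + 3*I*√2)/2) + 17676) + 10011 = (17673 + √(-16 + 3*I*√2)/2) + 10011 = 27684 + √(-16 + 3*I*√2)/2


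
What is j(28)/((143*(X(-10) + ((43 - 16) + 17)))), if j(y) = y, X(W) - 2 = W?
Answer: 7/1287 ≈ 0.0054390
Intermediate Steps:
X(W) = 2 + W
j(28)/((143*(X(-10) + ((43 - 16) + 17)))) = 28/((143*((2 - 10) + ((43 - 16) + 17)))) = 28/((143*(-8 + (27 + 17)))) = 28/((143*(-8 + 44))) = 28/((143*36)) = 28/5148 = 28*(1/5148) = 7/1287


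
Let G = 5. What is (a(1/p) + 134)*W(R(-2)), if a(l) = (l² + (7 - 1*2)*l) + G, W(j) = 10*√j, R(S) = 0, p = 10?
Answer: 0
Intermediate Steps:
a(l) = 5 + l² + 5*l (a(l) = (l² + (7 - 1*2)*l) + 5 = (l² + (7 - 2)*l) + 5 = (l² + 5*l) + 5 = 5 + l² + 5*l)
(a(1/p) + 134)*W(R(-2)) = ((5 + (1/10)² + 5*(1/10)) + 134)*(10*√0) = ((5 + (1*(⅒))² + 5*(1*(⅒))) + 134)*(10*0) = ((5 + (⅒)² + 5*(⅒)) + 134)*0 = ((5 + 1/100 + ½) + 134)*0 = (551/100 + 134)*0 = (13951/100)*0 = 0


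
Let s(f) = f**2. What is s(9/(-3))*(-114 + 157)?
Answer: 387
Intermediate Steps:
s(9/(-3))*(-114 + 157) = (9/(-3))**2*(-114 + 157) = (9*(-1/3))**2*43 = (-3)**2*43 = 9*43 = 387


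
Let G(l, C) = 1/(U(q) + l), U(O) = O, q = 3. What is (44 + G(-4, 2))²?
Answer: 1849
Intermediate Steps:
G(l, C) = 1/(3 + l)
(44 + G(-4, 2))² = (44 + 1/(3 - 4))² = (44 + 1/(-1))² = (44 - 1)² = 43² = 1849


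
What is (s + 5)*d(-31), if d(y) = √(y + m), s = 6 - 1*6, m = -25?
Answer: 10*I*√14 ≈ 37.417*I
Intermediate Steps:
s = 0 (s = 6 - 6 = 0)
d(y) = √(-25 + y) (d(y) = √(y - 25) = √(-25 + y))
(s + 5)*d(-31) = (0 + 5)*√(-25 - 31) = 5*√(-56) = 5*(2*I*√14) = 10*I*√14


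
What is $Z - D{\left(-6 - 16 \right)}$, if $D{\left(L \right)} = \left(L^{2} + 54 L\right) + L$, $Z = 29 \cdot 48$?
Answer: $2118$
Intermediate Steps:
$Z = 1392$
$D{\left(L \right)} = L^{2} + 55 L$
$Z - D{\left(-6 - 16 \right)} = 1392 - \left(-6 - 16\right) \left(55 - 22\right) = 1392 - - 22 \left(55 - 22\right) = 1392 - \left(-22\right) 33 = 1392 - -726 = 1392 + 726 = 2118$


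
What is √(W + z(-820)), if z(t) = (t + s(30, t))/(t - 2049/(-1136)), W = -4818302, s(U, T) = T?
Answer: 3*I*√462512010716324238/929471 ≈ 2195.1*I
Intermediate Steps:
z(t) = 2*t/(2049/1136 + t) (z(t) = (t + t)/(t - 2049/(-1136)) = (2*t)/(t - 2049*(-1/1136)) = (2*t)/(t + 2049/1136) = (2*t)/(2049/1136 + t) = 2*t/(2049/1136 + t))
√(W + z(-820)) = √(-4818302 + 2272*(-820)/(2049 + 1136*(-820))) = √(-4818302 + 2272*(-820)/(2049 - 931520)) = √(-4818302 + 2272*(-820)/(-929471)) = √(-4818302 + 2272*(-820)*(-1/929471)) = √(-4818302 + 1863040/929471) = √(-4478470115202/929471) = 3*I*√462512010716324238/929471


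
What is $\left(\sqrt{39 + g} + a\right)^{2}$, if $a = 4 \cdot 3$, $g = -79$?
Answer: $104 + 48 i \sqrt{10} \approx 104.0 + 151.79 i$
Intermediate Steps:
$a = 12$
$\left(\sqrt{39 + g} + a\right)^{2} = \left(\sqrt{39 - 79} + 12\right)^{2} = \left(\sqrt{-40} + 12\right)^{2} = \left(2 i \sqrt{10} + 12\right)^{2} = \left(12 + 2 i \sqrt{10}\right)^{2}$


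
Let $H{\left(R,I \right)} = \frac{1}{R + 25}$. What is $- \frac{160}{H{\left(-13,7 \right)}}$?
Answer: $-1920$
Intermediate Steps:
$H{\left(R,I \right)} = \frac{1}{25 + R}$
$- \frac{160}{H{\left(-13,7 \right)}} = - \frac{160}{\frac{1}{25 - 13}} = - \frac{160}{\frac{1}{12}} = - 160 \frac{1}{\frac{1}{12}} = \left(-160\right) 12 = -1920$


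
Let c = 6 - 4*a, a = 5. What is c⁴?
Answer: 38416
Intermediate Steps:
c = -14 (c = 6 - 4*5 = 6 - 20 = -14)
c⁴ = (-14)⁴ = 38416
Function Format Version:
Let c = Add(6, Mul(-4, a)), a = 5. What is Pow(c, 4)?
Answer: 38416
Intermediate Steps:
c = -14 (c = Add(6, Mul(-4, 5)) = Add(6, -20) = -14)
Pow(c, 4) = Pow(-14, 4) = 38416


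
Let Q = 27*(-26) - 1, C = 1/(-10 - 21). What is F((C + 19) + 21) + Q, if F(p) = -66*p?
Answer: -103567/31 ≈ -3340.9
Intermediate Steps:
C = -1/31 (C = 1/(-31) = -1/31 ≈ -0.032258)
Q = -703 (Q = -702 - 1 = -703)
F((C + 19) + 21) + Q = -66*((-1/31 + 19) + 21) - 703 = -66*(588/31 + 21) - 703 = -66*1239/31 - 703 = -81774/31 - 703 = -103567/31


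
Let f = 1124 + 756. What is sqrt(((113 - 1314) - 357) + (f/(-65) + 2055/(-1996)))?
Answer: I*sqrt(267291612965)/12974 ≈ 39.849*I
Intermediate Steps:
f = 1880
sqrt(((113 - 1314) - 357) + (f/(-65) + 2055/(-1996))) = sqrt(((113 - 1314) - 357) + (1880/(-65) + 2055/(-1996))) = sqrt((-1201 - 357) + (1880*(-1/65) + 2055*(-1/1996))) = sqrt(-1558 + (-376/13 - 2055/1996)) = sqrt(-1558 - 777211/25948) = sqrt(-41204195/25948) = I*sqrt(267291612965)/12974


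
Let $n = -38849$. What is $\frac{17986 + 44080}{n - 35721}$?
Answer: $- \frac{31033}{37285} \approx -0.83232$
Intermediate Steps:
$\frac{17986 + 44080}{n - 35721} = \frac{17986 + 44080}{-38849 - 35721} = \frac{62066}{-74570} = 62066 \left(- \frac{1}{74570}\right) = - \frac{31033}{37285}$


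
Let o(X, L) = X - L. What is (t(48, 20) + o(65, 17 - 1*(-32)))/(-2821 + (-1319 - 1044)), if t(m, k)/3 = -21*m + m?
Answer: 179/324 ≈ 0.55247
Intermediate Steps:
t(m, k) = -60*m (t(m, k) = 3*(-21*m + m) = 3*(-20*m) = -60*m)
(t(48, 20) + o(65, 17 - 1*(-32)))/(-2821 + (-1319 - 1044)) = (-60*48 + (65 - (17 - 1*(-32))))/(-2821 + (-1319 - 1044)) = (-2880 + (65 - (17 + 32)))/(-2821 - 2363) = (-2880 + (65 - 1*49))/(-5184) = (-2880 + (65 - 49))*(-1/5184) = (-2880 + 16)*(-1/5184) = -2864*(-1/5184) = 179/324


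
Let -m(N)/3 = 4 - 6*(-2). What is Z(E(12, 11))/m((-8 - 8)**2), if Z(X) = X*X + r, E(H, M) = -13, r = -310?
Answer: 47/16 ≈ 2.9375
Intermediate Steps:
Z(X) = -310 + X**2 (Z(X) = X*X - 310 = X**2 - 310 = -310 + X**2)
m(N) = -48 (m(N) = -3*(4 - 6*(-2)) = -3*(4 + 12) = -3*16 = -48)
Z(E(12, 11))/m((-8 - 8)**2) = (-310 + (-13)**2)/(-48) = (-310 + 169)*(-1/48) = -141*(-1/48) = 47/16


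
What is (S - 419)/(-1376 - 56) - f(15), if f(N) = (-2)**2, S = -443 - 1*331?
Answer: -4535/1432 ≈ -3.1669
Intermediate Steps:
S = -774 (S = -443 - 331 = -774)
f(N) = 4
(S - 419)/(-1376 - 56) - f(15) = (-774 - 419)/(-1376 - 56) - 1*4 = -1193/(-1432) - 4 = -1193*(-1/1432) - 4 = 1193/1432 - 4 = -4535/1432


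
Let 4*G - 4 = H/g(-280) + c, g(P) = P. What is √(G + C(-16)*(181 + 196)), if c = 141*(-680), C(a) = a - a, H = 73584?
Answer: I*√2403470/10 ≈ 155.03*I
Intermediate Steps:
C(a) = 0
c = -95880
G = -240347/10 (G = 1 + (73584/(-280) - 95880)/4 = 1 + (73584*(-1/280) - 95880)/4 = 1 + (-1314/5 - 95880)/4 = 1 + (¼)*(-480714/5) = 1 - 240357/10 = -240347/10 ≈ -24035.)
√(G + C(-16)*(181 + 196)) = √(-240347/10 + 0*(181 + 196)) = √(-240347/10 + 0*377) = √(-240347/10 + 0) = √(-240347/10) = I*√2403470/10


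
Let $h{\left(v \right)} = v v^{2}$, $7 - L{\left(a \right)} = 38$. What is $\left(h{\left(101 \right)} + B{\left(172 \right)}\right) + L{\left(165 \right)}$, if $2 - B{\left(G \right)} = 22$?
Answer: $1030250$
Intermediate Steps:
$L{\left(a \right)} = -31$ ($L{\left(a \right)} = 7 - 38 = -31$)
$h{\left(v \right)} = v^{3}$
$B{\left(G \right)} = -20$ ($B{\left(G \right)} = 2 - 22 = -20$)
$\left(h{\left(101 \right)} + B{\left(172 \right)}\right) + L{\left(165 \right)} = \left(101^{3} - 20\right) - 31 = \left(1030301 - 20\right) - 31 = 1030281 - 31 = 1030250$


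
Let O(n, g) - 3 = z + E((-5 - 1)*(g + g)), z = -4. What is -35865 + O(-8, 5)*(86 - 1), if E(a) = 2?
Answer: -35780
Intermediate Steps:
O(n, g) = 1 (O(n, g) = 3 + (-4 + 2) = 3 - 2 = 1)
-35865 + O(-8, 5)*(86 - 1) = -35865 + 1*(86 - 1) = -35865 + 1*85 = -35865 + 85 = -35780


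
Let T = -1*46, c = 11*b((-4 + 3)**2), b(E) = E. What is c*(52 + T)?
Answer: 66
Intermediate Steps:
c = 11 (c = 11*(-4 + 3)**2 = 11*(-1)**2 = 11*1 = 11)
T = -46
c*(52 + T) = 11*(52 - 46) = 11*6 = 66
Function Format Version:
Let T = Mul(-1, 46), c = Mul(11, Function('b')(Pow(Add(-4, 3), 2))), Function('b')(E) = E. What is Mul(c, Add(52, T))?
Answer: 66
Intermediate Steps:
c = 11 (c = Mul(11, Pow(Add(-4, 3), 2)) = Mul(11, Pow(-1, 2)) = Mul(11, 1) = 11)
T = -46
Mul(c, Add(52, T)) = Mul(11, Add(52, -46)) = Mul(11, 6) = 66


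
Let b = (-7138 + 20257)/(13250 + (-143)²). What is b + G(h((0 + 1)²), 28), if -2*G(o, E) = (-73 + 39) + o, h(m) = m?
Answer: 379435/22466 ≈ 16.889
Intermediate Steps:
G(o, E) = 17 - o/2 (G(o, E) = -((-73 + 39) + o)/2 = -(-34 + o)/2 = 17 - o/2)
b = 4373/11233 (b = 13119/(13250 + 20449) = 13119/33699 = 13119*(1/33699) = 4373/11233 ≈ 0.38930)
b + G(h((0 + 1)²), 28) = 4373/11233 + (17 - (0 + 1)²/2) = 4373/11233 + (17 - ½*1²) = 4373/11233 + (17 - ½*1) = 4373/11233 + (17 - ½) = 4373/11233 + 33/2 = 379435/22466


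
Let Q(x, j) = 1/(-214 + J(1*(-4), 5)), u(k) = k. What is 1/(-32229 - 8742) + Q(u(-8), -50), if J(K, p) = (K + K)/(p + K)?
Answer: -4577/1010618 ≈ -0.0045289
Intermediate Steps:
J(K, p) = 2*K/(K + p) (J(K, p) = (2*K)/(K + p) = 2*K/(K + p))
Q(x, j) = -1/222 (Q(x, j) = 1/(-214 + 2*(1*(-4))/(1*(-4) + 5)) = 1/(-214 + 2*(-4)/(-4 + 5)) = 1/(-214 + 2*(-4)/1) = 1/(-214 + 2*(-4)*1) = 1/(-214 - 8) = 1/(-222) = -1/222)
1/(-32229 - 8742) + Q(u(-8), -50) = 1/(-32229 - 8742) - 1/222 = 1/(-40971) - 1/222 = -1/40971 - 1/222 = -4577/1010618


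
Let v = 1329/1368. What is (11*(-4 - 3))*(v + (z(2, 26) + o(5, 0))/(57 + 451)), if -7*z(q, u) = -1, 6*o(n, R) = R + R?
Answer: -4333351/57912 ≈ -74.826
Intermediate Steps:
o(n, R) = R/3 (o(n, R) = (R + R)/6 = (2*R)/6 = R/3)
z(q, u) = ⅐ (z(q, u) = -⅐*(-1) = ⅐)
v = 443/456 (v = 1329*(1/1368) = 443/456 ≈ 0.97149)
(11*(-4 - 3))*(v + (z(2, 26) + o(5, 0))/(57 + 451)) = (11*(-4 - 3))*(443/456 + (⅐ + (⅓)*0)/(57 + 451)) = (11*(-7))*(443/456 + (⅐ + 0)/508) = -77*(443/456 + (⅐)*(1/508)) = -77*(443/456 + 1/3556) = -77*393941/405384 = -4333351/57912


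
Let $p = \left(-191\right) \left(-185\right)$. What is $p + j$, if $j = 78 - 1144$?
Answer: $34269$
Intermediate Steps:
$j = -1066$ ($j = 78 - 1144 = -1066$)
$p = 35335$
$p + j = 35335 - 1066 = 34269$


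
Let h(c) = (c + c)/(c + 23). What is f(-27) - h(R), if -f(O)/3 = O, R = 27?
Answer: 1998/25 ≈ 79.920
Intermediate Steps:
f(O) = -3*O
h(c) = 2*c/(23 + c) (h(c) = (2*c)/(23 + c) = 2*c/(23 + c))
f(-27) - h(R) = -3*(-27) - 2*27/(23 + 27) = 81 - 2*27/50 = 81 - 1*27/25 = 81 - 27/25 = 1998/25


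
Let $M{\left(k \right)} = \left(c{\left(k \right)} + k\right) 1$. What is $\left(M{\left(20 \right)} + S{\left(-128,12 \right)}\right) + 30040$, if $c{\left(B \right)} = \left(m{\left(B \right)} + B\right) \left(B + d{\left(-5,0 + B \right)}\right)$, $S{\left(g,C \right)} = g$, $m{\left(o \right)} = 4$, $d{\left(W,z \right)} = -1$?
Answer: $30388$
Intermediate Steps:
$c{\left(B \right)} = \left(-1 + B\right) \left(4 + B\right)$ ($c{\left(B \right)} = \left(4 + B\right) \left(B - 1\right) = \left(4 + B\right) \left(-1 + B\right) = \left(-1 + B\right) \left(4 + B\right)$)
$M{\left(k \right)} = -4 + k^{2} + 4 k$ ($M{\left(k \right)} = \left(\left(-4 + k^{2} + 3 k\right) + k\right) 1 = \left(-4 + k^{2} + 4 k\right) 1 = -4 + k^{2} + 4 k$)
$\left(M{\left(20 \right)} + S{\left(-128,12 \right)}\right) + 30040 = \left(\left(-4 + 20^{2} + 4 \cdot 20\right) - 128\right) + 30040 = \left(\left(-4 + 400 + 80\right) - 128\right) + 30040 = \left(476 - 128\right) + 30040 = 348 + 30040 = 30388$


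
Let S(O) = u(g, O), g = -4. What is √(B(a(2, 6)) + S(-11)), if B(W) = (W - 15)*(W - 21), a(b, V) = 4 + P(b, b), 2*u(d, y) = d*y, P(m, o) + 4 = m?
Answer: √269 ≈ 16.401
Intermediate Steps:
P(m, o) = -4 + m
u(d, y) = d*y/2 (u(d, y) = (d*y)/2 = d*y/2)
S(O) = -2*O (S(O) = (½)*(-4)*O = -2*O)
a(b, V) = b (a(b, V) = 4 + (-4 + b) = b)
B(W) = (-21 + W)*(-15 + W) (B(W) = (-15 + W)*(-21 + W) = (-21 + W)*(-15 + W))
√(B(a(2, 6)) + S(-11)) = √((315 + 2² - 36*2) - 2*(-11)) = √((315 + 4 - 72) + 22) = √(247 + 22) = √269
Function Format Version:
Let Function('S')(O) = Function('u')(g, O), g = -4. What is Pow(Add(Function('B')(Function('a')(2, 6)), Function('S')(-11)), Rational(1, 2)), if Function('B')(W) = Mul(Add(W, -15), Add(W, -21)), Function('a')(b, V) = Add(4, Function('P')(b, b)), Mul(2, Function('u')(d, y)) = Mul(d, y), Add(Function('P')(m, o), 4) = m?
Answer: Pow(269, Rational(1, 2)) ≈ 16.401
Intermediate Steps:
Function('P')(m, o) = Add(-4, m)
Function('u')(d, y) = Mul(Rational(1, 2), d, y) (Function('u')(d, y) = Mul(Rational(1, 2), Mul(d, y)) = Mul(Rational(1, 2), d, y))
Function('S')(O) = Mul(-2, O) (Function('S')(O) = Mul(Rational(1, 2), -4, O) = Mul(-2, O))
Function('a')(b, V) = b (Function('a')(b, V) = Add(4, Add(-4, b)) = b)
Function('B')(W) = Mul(Add(-21, W), Add(-15, W)) (Function('B')(W) = Mul(Add(-15, W), Add(-21, W)) = Mul(Add(-21, W), Add(-15, W)))
Pow(Add(Function('B')(Function('a')(2, 6)), Function('S')(-11)), Rational(1, 2)) = Pow(Add(Add(315, Pow(2, 2), Mul(-36, 2)), Mul(-2, -11)), Rational(1, 2)) = Pow(Add(Add(315, 4, -72), 22), Rational(1, 2)) = Pow(Add(247, 22), Rational(1, 2)) = Pow(269, Rational(1, 2))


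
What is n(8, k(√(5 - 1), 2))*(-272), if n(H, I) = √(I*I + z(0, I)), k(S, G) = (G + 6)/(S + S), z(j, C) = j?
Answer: -544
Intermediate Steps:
k(S, G) = (6 + G)/(2*S) (k(S, G) = (6 + G)/((2*S)) = (6 + G)*(1/(2*S)) = (6 + G)/(2*S))
n(H, I) = √(I²) (n(H, I) = √(I*I + 0) = √(I² + 0) = √(I²))
n(8, k(√(5 - 1), 2))*(-272) = √(((6 + 2)/(2*(√(5 - 1))))²)*(-272) = √(((½)*8/√4)²)*(-272) = √(((½)*8/2)²)*(-272) = √(((½)*(½)*8)²)*(-272) = √(2²)*(-272) = √4*(-272) = 2*(-272) = -544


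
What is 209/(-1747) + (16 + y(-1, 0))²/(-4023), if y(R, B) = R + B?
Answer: -137098/780909 ≈ -0.17556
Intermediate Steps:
y(R, B) = B + R
209/(-1747) + (16 + y(-1, 0))²/(-4023) = 209/(-1747) + (16 + (0 - 1))²/(-4023) = 209*(-1/1747) + (16 - 1)²*(-1/4023) = -209/1747 + 15²*(-1/4023) = -209/1747 + 225*(-1/4023) = -209/1747 - 25/447 = -137098/780909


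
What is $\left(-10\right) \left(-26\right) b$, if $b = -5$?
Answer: $-1300$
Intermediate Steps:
$\left(-10\right) \left(-26\right) b = \left(-10\right) \left(-26\right) \left(-5\right) = 260 \left(-5\right) = -1300$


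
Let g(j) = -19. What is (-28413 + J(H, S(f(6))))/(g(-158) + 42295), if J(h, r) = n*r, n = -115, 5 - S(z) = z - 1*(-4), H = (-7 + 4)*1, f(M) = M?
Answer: -13919/21138 ≈ -0.65848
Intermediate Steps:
H = -3 (H = -3*1 = -3)
S(z) = 1 - z (S(z) = 5 - (z - 1*(-4)) = 5 - (z + 4) = 5 - (4 + z) = 5 + (-4 - z) = 1 - z)
J(h, r) = -115*r
(-28413 + J(H, S(f(6))))/(g(-158) + 42295) = (-28413 - 115*(1 - 1*6))/(-19 + 42295) = (-28413 - 115*(1 - 6))/42276 = (-28413 - 115*(-5))*(1/42276) = (-28413 + 575)*(1/42276) = -27838*1/42276 = -13919/21138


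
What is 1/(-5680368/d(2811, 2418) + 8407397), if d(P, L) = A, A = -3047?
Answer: 3047/25623019027 ≈ 1.1892e-7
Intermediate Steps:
d(P, L) = -3047
1/(-5680368/d(2811, 2418) + 8407397) = 1/(-5680368/(-3047) + 8407397) = 1/(-5680368*(-1/3047) + 8407397) = 1/(5680368/3047 + 8407397) = 1/(25623019027/3047) = 3047/25623019027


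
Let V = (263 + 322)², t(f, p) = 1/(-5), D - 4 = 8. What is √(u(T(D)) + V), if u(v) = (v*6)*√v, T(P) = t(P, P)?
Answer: √(8555625 - 6*I*√5)/5 ≈ 585.0 - 0.00045868*I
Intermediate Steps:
D = 12 (D = 4 + 8 = 12)
t(f, p) = -⅕
T(P) = -⅕
u(v) = 6*v^(3/2) (u(v) = (6*v)*√v = 6*v^(3/2))
V = 342225 (V = 585² = 342225)
√(u(T(D)) + V) = √(6*(-⅕)^(3/2) + 342225) = √(6*(-I*√5/25) + 342225) = √(-6*I*√5/25 + 342225) = √(342225 - 6*I*√5/25)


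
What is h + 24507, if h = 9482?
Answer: 33989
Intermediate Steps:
h + 24507 = 9482 + 24507 = 33989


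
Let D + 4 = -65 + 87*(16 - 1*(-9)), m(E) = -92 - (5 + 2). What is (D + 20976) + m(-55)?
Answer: 22983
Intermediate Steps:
m(E) = -99 (m(E) = -92 - 7 = -99)
D = 2106 (D = -4 + (-65 + 87*(16 - 1*(-9))) = -4 + (-65 + 87*(16 + 9)) = -4 + (-65 + 87*25) = -4 + (-65 + 2175) = -4 + 2110 = 2106)
(D + 20976) + m(-55) = (2106 + 20976) - 99 = 23082 - 99 = 22983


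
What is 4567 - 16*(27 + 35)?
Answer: 3575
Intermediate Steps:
4567 - 16*(27 + 35) = 4567 - 16*62 = 4567 - 992 = 3575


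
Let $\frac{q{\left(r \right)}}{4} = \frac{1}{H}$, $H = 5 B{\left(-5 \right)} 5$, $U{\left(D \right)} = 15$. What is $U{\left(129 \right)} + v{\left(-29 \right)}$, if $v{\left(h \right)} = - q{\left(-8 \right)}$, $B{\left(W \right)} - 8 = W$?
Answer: $\frac{1121}{75} \approx 14.947$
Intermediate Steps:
$B{\left(W \right)} = 8 + W$
$H = 75$ ($H = 5 \left(8 - 5\right) 5 = 5 \cdot 3 \cdot 5 = 15 \cdot 5 = 75$)
$q{\left(r \right)} = \frac{4}{75}$
$v{\left(h \right)} = - \frac{4}{75}$ ($v{\left(h \right)} = \left(-1\right) \frac{4}{75} = - \frac{4}{75}$)
$U{\left(129 \right)} + v{\left(-29 \right)} = 15 - \frac{4}{75} = \frac{1121}{75}$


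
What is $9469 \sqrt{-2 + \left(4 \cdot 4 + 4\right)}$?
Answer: $28407 \sqrt{2} \approx 40174.0$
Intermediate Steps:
$9469 \sqrt{-2 + \left(4 \cdot 4 + 4\right)} = 9469 \sqrt{-2 + \left(16 + 4\right)} = 9469 \sqrt{-2 + 20} = 9469 \sqrt{18} = 9469 \cdot 3 \sqrt{2} = 28407 \sqrt{2}$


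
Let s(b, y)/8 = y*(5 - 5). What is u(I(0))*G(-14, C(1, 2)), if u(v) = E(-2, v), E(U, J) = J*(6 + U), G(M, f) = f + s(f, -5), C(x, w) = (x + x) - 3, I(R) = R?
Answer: 0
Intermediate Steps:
s(b, y) = 0 (s(b, y) = 8*(y*(5 - 5)) = 8*(y*0) = 8*0 = 0)
C(x, w) = -3 + 2*x (C(x, w) = 2*x - 3 = -3 + 2*x)
G(M, f) = f (G(M, f) = f + 0 = f)
u(v) = 4*v (u(v) = v*(6 - 2) = v*4 = 4*v)
u(I(0))*G(-14, C(1, 2)) = (4*0)*(-3 + 2*1) = 0*(-3 + 2) = 0*(-1) = 0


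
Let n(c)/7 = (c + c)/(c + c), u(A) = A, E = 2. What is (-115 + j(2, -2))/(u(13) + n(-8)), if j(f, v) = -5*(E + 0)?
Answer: -25/4 ≈ -6.2500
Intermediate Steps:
n(c) = 7 (n(c) = 7*((c + c)/(c + c)) = 7*((2*c)/((2*c))) = 7*((2*c)*(1/(2*c))) = 7*1 = 7)
j(f, v) = -10 (j(f, v) = -5*(2 + 0) = -5*2 = -10)
(-115 + j(2, -2))/(u(13) + n(-8)) = (-115 - 10)/(13 + 7) = -125/20 = -125*1/20 = -25/4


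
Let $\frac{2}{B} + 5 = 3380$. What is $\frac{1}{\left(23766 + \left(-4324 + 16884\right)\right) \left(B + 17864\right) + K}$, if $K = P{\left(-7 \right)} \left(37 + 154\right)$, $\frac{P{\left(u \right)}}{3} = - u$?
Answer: $\frac{3375}{2190144475777} \approx 1.541 \cdot 10^{-9}$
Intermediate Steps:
$B = \frac{2}{3375}$ ($B = \frac{2}{-5 + 3380} = \frac{2}{3375} \approx 0.00059259$)
$P{\left(u \right)} = - 3 u$ ($P{\left(u \right)} = 3 \left(- u\right) = - 3 u$)
$K = 4011$ ($K = \left(-3\right) \left(-7\right) \left(37 + 154\right) = 21 \cdot 191 = 4011$)
$\frac{1}{\left(23766 + \left(-4324 + 16884\right)\right) \left(B + 17864\right) + K} = \frac{1}{\left(23766 + \left(-4324 + 16884\right)\right) \left(\frac{2}{3375} + 17864\right) + 4011} = \frac{1}{\left(23766 + 12560\right) \frac{60291002}{3375} + 4011} = \frac{1}{36326 \cdot \frac{60291002}{3375} + 4011} = \frac{1}{\frac{2190130938652}{3375} + 4011} = \frac{1}{\frac{2190144475777}{3375}} = \frac{3375}{2190144475777}$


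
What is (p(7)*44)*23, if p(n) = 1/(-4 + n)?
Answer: 1012/3 ≈ 337.33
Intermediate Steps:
(p(7)*44)*23 = (44/(-4 + 7))*23 = (44/3)*23 = 1012/3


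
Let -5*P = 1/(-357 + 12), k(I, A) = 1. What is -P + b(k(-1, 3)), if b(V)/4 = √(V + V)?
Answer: -1/1725 + 4*√2 ≈ 5.6563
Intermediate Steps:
P = 1/1725 (P = -1/(5*(-357 + 12)) = -⅕/(-345) = -⅕*(-1/345) = 1/1725 ≈ 0.00057971)
b(V) = 4*√2*√V (b(V) = 4*√(V + V) = 4*√(2*V) = 4*(√2*√V) = 4*√2*√V)
-P + b(k(-1, 3)) = -1*1/1725 + 4*√2*√1 = -1/1725 + 4*√2*1 = -1/1725 + 4*√2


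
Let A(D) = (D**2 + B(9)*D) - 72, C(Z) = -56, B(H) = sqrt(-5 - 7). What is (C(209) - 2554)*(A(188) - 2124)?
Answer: -86516280 - 981360*I*sqrt(3) ≈ -8.6516e+7 - 1.6998e+6*I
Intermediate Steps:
B(H) = 2*I*sqrt(3) (B(H) = sqrt(-12) = 2*I*sqrt(3))
A(D) = -72 + D**2 + 2*I*D*sqrt(3) (A(D) = (D**2 + (2*I*sqrt(3))*D) - 72 = (D**2 + 2*I*D*sqrt(3)) - 72 = -72 + D**2 + 2*I*D*sqrt(3))
(C(209) - 2554)*(A(188) - 2124) = (-56 - 2554)*((-72 + 188**2 + 2*I*188*sqrt(3)) - 2124) = -2610*((-72 + 35344 + 376*I*sqrt(3)) - 2124) = -2610*((35272 + 376*I*sqrt(3)) - 2124) = -2610*(33148 + 376*I*sqrt(3)) = -86516280 - 981360*I*sqrt(3)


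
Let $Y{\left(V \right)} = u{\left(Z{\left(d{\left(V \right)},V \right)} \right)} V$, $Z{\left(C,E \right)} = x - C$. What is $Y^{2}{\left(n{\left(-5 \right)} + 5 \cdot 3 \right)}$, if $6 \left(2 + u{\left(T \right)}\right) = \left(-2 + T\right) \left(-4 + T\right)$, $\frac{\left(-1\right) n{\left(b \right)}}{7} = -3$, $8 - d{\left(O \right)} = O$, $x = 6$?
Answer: $32353344$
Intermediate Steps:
$d{\left(O \right)} = 8 - O$
$n{\left(b \right)} = 21$ ($n{\left(b \right)} = \left(-7\right) \left(-3\right) = 21$)
$Z{\left(C,E \right)} = 6 - C$
$u{\left(T \right)} = -2 + \frac{\left(-4 + T\right) \left(-2 + T\right)}{6}$ ($u{\left(T \right)} = -2 + \frac{\left(-2 + T\right) \left(-4 + T\right)}{6} = -2 + \frac{\left(-4 + T\right) \left(-2 + T\right)}{6}$)
$Y{\left(V \right)} = V \left(\frac{4}{3} - V + \frac{\left(-2 + V\right)^{2}}{6}\right)$ ($Y{\left(V \right)} = \left(- \frac{2}{3} - \left(6 - \left(8 - V\right)\right) + \frac{\left(6 - \left(8 - V\right)\right)^{2}}{6}\right) V = \left(- \frac{2}{3} - \left(6 + \left(-8 + V\right)\right) + \frac{\left(6 + \left(-8 + V\right)\right)^{2}}{6}\right) V = \left(- \frac{2}{3} - \left(-2 + V\right) + \frac{\left(-2 + V\right)^{2}}{6}\right) V = \left(\frac{4}{3} - V + \frac{\left(-2 + V\right)^{2}}{6}\right) V = V \left(\frac{4}{3} - V + \frac{\left(-2 + V\right)^{2}}{6}\right)$)
$Y^{2}{\left(n{\left(-5 \right)} + 5 \cdot 3 \right)} = \left(\frac{\left(21 + 5 \cdot 3\right) \left(12 + \left(21 + 5 \cdot 3\right)^{2} - 10 \left(21 + 5 \cdot 3\right)\right)}{6}\right)^{2} = \left(\frac{\left(21 + 15\right) \left(12 + \left(21 + 15\right)^{2} - 10 \left(21 + 15\right)\right)}{6}\right)^{2} = \left(\frac{1}{6} \cdot 36 \left(12 + 36^{2} - 360\right)\right)^{2} = \left(\frac{1}{6} \cdot 36 \left(12 + 1296 - 360\right)\right)^{2} = \left(\frac{1}{6} \cdot 36 \cdot 948\right)^{2} = 5688^{2} = 32353344$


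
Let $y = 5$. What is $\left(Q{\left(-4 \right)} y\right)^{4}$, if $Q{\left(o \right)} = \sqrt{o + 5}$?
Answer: $625$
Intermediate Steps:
$Q{\left(o \right)} = \sqrt{5 + o}$
$\left(Q{\left(-4 \right)} y\right)^{4} = \left(\sqrt{5 - 4} \cdot 5\right)^{4} = \left(\sqrt{1} \cdot 5\right)^{4} = \left(1 \cdot 5\right)^{4} = 5^{4} = 625$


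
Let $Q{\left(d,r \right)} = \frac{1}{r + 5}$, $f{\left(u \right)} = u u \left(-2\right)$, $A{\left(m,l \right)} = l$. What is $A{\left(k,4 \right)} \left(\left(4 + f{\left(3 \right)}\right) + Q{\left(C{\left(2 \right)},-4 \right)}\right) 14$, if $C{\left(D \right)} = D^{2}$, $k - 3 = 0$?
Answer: $-728$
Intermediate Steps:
$k = 3$ ($k = 3 + 0 = 3$)
$f{\left(u \right)} = - 2 u^{2}$ ($f{\left(u \right)} = u^{2} \left(-2\right) = - 2 u^{2}$)
$Q{\left(d,r \right)} = \frac{1}{5 + r}$
$A{\left(k,4 \right)} \left(\left(4 + f{\left(3 \right)}\right) + Q{\left(C{\left(2 \right)},-4 \right)}\right) 14 = 4 \left(\left(4 - 2 \cdot 3^{2}\right) + \frac{1}{5 - 4}\right) 14 = 4 \left(\left(4 - 18\right) + 1^{-1}\right) 14 = 4 \left(\left(4 - 18\right) + 1\right) 14 = 4 \left(-14 + 1\right) 14 = 4 \left(-13\right) 14 = \left(-52\right) 14 = -728$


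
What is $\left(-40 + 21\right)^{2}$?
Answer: $361$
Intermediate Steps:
$\left(-40 + 21\right)^{2} = \left(-19\right)^{2} = 361$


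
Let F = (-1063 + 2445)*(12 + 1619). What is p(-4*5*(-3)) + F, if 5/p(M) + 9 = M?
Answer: 114956147/51 ≈ 2.2540e+6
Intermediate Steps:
p(M) = 5/(-9 + M)
F = 2254042 (F = 1382*1631 = 2254042)
p(-4*5*(-3)) + F = 5/(-9 - 4*5*(-3)) + 2254042 = 5/(-9 - 20*(-3)) + 2254042 = 5/(-9 + 60) + 2254042 = 5/51 + 2254042 = 114956147/51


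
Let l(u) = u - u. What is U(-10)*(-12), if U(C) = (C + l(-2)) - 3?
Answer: 156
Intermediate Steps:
l(u) = 0
U(C) = -3 + C (U(C) = (C + 0) - 3 = C - 3 = -3 + C)
U(-10)*(-12) = (-3 - 10)*(-12) = -13*(-12) = 156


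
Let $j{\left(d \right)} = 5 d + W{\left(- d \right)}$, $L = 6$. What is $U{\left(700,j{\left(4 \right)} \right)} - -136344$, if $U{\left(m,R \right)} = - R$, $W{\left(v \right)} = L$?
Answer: $136318$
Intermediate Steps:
$W{\left(v \right)} = 6$
$j{\left(d \right)} = 6 + 5 d$ ($j{\left(d \right)} = 5 d + 6 = 6 + 5 d$)
$U{\left(700,j{\left(4 \right)} \right)} - -136344 = - (6 + 5 \cdot 4) - -136344 = - (6 + 20) + 136344 = \left(-1\right) 26 + 136344 = -26 + 136344 = 136318$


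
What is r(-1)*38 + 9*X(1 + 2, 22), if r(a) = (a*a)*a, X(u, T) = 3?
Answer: -11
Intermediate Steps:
r(a) = a³ (r(a) = a²*a = a³)
r(-1)*38 + 9*X(1 + 2, 22) = (-1)³*38 + 9*3 = -1*38 + 27 = -38 + 27 = -11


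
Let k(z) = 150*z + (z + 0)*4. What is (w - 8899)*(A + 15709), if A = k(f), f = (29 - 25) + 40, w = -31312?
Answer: -904144335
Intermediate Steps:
f = 44 (f = 4 + 40 = 44)
k(z) = 154*z (k(z) = 150*z + z*4 = 150*z + 4*z = 154*z)
A = 6776 (A = 154*44 = 6776)
(w - 8899)*(A + 15709) = (-31312 - 8899)*(6776 + 15709) = -40211*22485 = -904144335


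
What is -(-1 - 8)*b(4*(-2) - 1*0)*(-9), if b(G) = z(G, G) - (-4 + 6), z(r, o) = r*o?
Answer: -5022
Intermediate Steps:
z(r, o) = o*r
b(G) = -2 + G**2 (b(G) = G*G - (-4 + 6) = G**2 - 1*2 = G**2 - 2 = -2 + G**2)
-(-1 - 8)*b(4*(-2) - 1*0)*(-9) = -(-1 - 8)*(-2 + (4*(-2) - 1*0)**2)*(-9) = -(-9*(-2 + (-8 + 0)**2))*(-9) = -(-9*(-2 + (-8)**2))*(-9) = -(-9*(-2 + 64))*(-9) = -(-9*62)*(-9) = -(-558)*(-9) = -1*5022 = -5022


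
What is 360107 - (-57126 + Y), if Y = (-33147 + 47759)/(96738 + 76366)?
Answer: 18056171655/43276 ≈ 4.1723e+5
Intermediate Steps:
Y = 3653/43276 (Y = 14612/173104 = 14612*(1/173104) = 3653/43276 ≈ 0.084412)
360107 - (-57126 + Y) = 360107 - (-57126 + 3653/43276) = 360107 - 1*(-2472181123/43276) = 360107 + 2472181123/43276 = 18056171655/43276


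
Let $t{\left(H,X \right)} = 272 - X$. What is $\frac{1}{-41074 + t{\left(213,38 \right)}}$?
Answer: $- \frac{1}{40840} \approx -2.4486 \cdot 10^{-5}$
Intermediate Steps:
$\frac{1}{-41074 + t{\left(213,38 \right)}} = \frac{1}{-41074 + \left(272 - 38\right)} = \frac{1}{-41074 + 234} = \frac{1}{-40840} = - \frac{1}{40840}$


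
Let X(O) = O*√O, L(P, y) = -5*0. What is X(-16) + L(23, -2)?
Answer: -64*I ≈ -64.0*I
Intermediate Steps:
L(P, y) = 0
X(O) = O^(3/2)
X(-16) + L(23, -2) = (-16)^(3/2) + 0 = -64*I + 0 = -64*I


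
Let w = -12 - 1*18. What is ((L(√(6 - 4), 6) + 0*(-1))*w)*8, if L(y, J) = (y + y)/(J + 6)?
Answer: -40*√2 ≈ -56.569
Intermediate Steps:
L(y, J) = 2*y/(6 + J) (L(y, J) = (2*y)/(6 + J) = 2*y/(6 + J))
w = -30 (w = -12 - 18 = -30)
((L(√(6 - 4), 6) + 0*(-1))*w)*8 = ((2*√(6 - 4)/(6 + 6) + 0*(-1))*(-30))*8 = ((2*√2/12 + 0)*(-30))*8 = ((2*√2*(1/12) + 0)*(-30))*8 = ((√2/6 + 0)*(-30))*8 = ((√2/6)*(-30))*8 = -5*√2*8 = -40*√2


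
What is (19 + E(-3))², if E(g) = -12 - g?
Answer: 100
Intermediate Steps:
(19 + E(-3))² = (19 + (-12 - 1*(-3)))² = (19 + (-12 + 3))² = (19 - 9)² = 10² = 100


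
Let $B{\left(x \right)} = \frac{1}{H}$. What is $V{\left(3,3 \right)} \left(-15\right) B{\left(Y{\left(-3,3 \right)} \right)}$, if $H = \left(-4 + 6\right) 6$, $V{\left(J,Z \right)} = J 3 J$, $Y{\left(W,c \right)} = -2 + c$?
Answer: $- \frac{135}{4} \approx -33.75$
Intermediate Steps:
$V{\left(J,Z \right)} = 3 J^{2}$ ($V{\left(J,Z \right)} = 3 J J = 3 J^{2}$)
$H = 12$ ($H = 2 \cdot 6 = 12$)
$B{\left(x \right)} = \frac{1}{12}$
$V{\left(3,3 \right)} \left(-15\right) B{\left(Y{\left(-3,3 \right)} \right)} = 3 \cdot 3^{2} \left(-15\right) \frac{1}{12} = 3 \cdot 9 \left(-15\right) \frac{1}{12} = 27 \left(-15\right) \frac{1}{12} = \left(-405\right) \frac{1}{12} = - \frac{135}{4}$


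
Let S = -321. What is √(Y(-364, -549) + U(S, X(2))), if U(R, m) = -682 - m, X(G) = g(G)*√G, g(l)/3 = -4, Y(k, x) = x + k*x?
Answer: √(198605 + 12*√2) ≈ 445.67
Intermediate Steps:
g(l) = -12 (g(l) = 3*(-4) = -12)
X(G) = -12*√G
√(Y(-364, -549) + U(S, X(2))) = √(-549*(1 - 364) + (-682 - (-12)*√2)) = √(-549*(-363) + (-682 + 12*√2)) = √(199287 + (-682 + 12*√2)) = √(198605 + 12*√2)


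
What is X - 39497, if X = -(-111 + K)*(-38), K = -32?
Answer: -44931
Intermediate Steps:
X = -5434 (X = -(-111 - 32)*(-38) = -(-143)*(-38) = -1*5434 = -5434)
X - 39497 = -5434 - 39497 = -44931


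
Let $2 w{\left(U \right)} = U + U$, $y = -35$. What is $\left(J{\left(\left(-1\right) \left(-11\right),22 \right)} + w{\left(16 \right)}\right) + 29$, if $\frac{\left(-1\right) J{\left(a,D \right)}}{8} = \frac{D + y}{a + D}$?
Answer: $\frac{1589}{33} \approx 48.151$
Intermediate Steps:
$J{\left(a,D \right)} = - \frac{8 \left(-35 + D\right)}{D + a}$ ($J{\left(a,D \right)} = - 8 \frac{D - 35}{a + D} = - 8 \frac{-35 + D}{D + a} = - \frac{8 \left(-35 + D\right)}{D + a}$)
$w{\left(U \right)} = U$ ($w{\left(U \right)} = \frac{U + U}{2} = \frac{2 U}{2} = U$)
$\left(J{\left(\left(-1\right) \left(-11\right),22 \right)} + w{\left(16 \right)}\right) + 29 = \left(\frac{8 \left(35 - 22\right)}{22 - -11} + 16\right) + 29 = \left(\frac{8 \left(35 - 22\right)}{22 + 11} + 16\right) + 29 = \left(8 \cdot \frac{1}{33} \cdot 13 + 16\right) + 29 = \left(\frac{104}{33} + 16\right) + 29 = \frac{632}{33} + 29 = \frac{1589}{33}$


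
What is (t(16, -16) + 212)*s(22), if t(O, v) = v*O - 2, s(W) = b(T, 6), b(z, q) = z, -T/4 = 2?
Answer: 368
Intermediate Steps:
T = -8 (T = -4*2 = -8)
s(W) = -8
t(O, v) = -2 + O*v (t(O, v) = O*v - 2 = -2 + O*v)
(t(16, -16) + 212)*s(22) = ((-2 + 16*(-16)) + 212)*(-8) = ((-2 - 256) + 212)*(-8) = (-258 + 212)*(-8) = -46*(-8) = 368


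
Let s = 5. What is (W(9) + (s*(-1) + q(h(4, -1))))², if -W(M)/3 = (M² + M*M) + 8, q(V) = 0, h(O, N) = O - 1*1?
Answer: 265225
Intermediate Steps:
h(O, N) = -1 + O (h(O, N) = O - 1 = -1 + O)
W(M) = -24 - 6*M² (W(M) = -3*((M² + M*M) + 8) = -3*((M² + M²) + 8) = -3*(2*M² + 8) = -3*(8 + 2*M²) = -24 - 6*M²)
(W(9) + (s*(-1) + q(h(4, -1))))² = ((-24 - 6*9²) + (5*(-1) + 0))² = ((-24 - 6*81) + (-5 + 0))² = ((-24 - 486) - 5)² = (-510 - 5)² = (-515)² = 265225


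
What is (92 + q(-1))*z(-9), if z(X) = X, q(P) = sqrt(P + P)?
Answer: -828 - 9*I*sqrt(2) ≈ -828.0 - 12.728*I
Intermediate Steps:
q(P) = sqrt(2)*sqrt(P) (q(P) = sqrt(2*P) = sqrt(2)*sqrt(P))
(92 + q(-1))*z(-9) = (92 + sqrt(2)*sqrt(-1))*(-9) = (92 + sqrt(2)*I)*(-9) = (92 + I*sqrt(2))*(-9) = -828 - 9*I*sqrt(2)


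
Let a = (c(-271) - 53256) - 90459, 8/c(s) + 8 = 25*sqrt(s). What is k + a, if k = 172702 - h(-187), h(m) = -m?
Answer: 4879843136/169439 - 200*I*sqrt(271)/169439 ≈ 28800.0 - 0.019431*I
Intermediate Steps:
c(s) = 8/(-8 + 25*sqrt(s))
k = 172515 (k = 172702 - (-1)*(-187) = 172702 - 1*187 = 172702 - 187 = 172515)
a = -143715 + 8/(-8 + 25*I*sqrt(271)) (a = (8/(-8 + 25*sqrt(-271)) - 53256) - 90459 = (8/(-8 + 25*(I*sqrt(271))) - 53256) - 90459 = (8/(-8 + 25*I*sqrt(271)) - 53256) - 90459 = (-53256 + 8/(-8 + 25*I*sqrt(271))) - 90459 = -143715 + 8/(-8 + 25*I*sqrt(271)) ≈ -1.4372e+5 - 0.019431*I)
k + a = 172515 + (-24350925949/169439 - 200*I*sqrt(271)/169439) = 4879843136/169439 - 200*I*sqrt(271)/169439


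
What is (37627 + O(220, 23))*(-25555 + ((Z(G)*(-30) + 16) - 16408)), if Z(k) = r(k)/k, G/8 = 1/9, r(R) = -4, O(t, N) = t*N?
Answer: -1784828844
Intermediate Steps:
O(t, N) = N*t
G = 8/9 ≈ 0.88889
Z(k) = -4/k
(37627 + O(220, 23))*(-25555 + ((Z(G)*(-30) + 16) - 16408)) = (37627 + 23*220)*(-25555 + ((-4/8/9*(-30) + 16) - 16408)) = (37627 + 5060)*(-25555 + ((-4*9/8*(-30) + 16) - 16408)) = 42687*(-25555 + ((-9/2*(-30) + 16) - 16408)) = 42687*(-25555 + ((135 + 16) - 16408)) = 42687*(-25555 + (151 - 16408)) = 42687*(-25555 - 16257) = 42687*(-41812) = -1784828844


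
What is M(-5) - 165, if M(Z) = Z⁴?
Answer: 460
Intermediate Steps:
M(-5) - 165 = (-5)⁴ - 165 = 625 - 165 = 460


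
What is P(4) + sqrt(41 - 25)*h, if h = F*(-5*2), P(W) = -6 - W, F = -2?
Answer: 70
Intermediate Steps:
h = 20 (h = -(-10)*2 = -2*(-10) = 20)
P(4) + sqrt(41 - 25)*h = (-6 - 1*4) + sqrt(41 - 25)*20 = (-6 - 4) + sqrt(16)*20 = -10 + 4*20 = -10 + 80 = 70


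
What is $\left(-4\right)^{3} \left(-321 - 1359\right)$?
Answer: $107520$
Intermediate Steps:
$\left(-4\right)^{3} \left(-321 - 1359\right) = \left(-64\right) \left(-1680\right) = 107520$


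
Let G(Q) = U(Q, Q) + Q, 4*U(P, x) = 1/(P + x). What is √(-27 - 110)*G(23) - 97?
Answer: -97 + 4233*I*√137/184 ≈ -97.0 + 269.27*I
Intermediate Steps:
U(P, x) = 1/(4*(P + x))
G(Q) = Q + 1/(8*Q) (G(Q) = 1/(4*(Q + Q)) + Q = 1/(4*((2*Q))) + Q = (1/(2*Q))/4 + Q = 1/(8*Q) + Q = Q + 1/(8*Q))
√(-27 - 110)*G(23) - 97 = √(-27 - 110)*(23 + (⅛)/23) - 97 = √(-137)*(23 + (⅛)*(1/23)) - 97 = (I*√137)*(23 + 1/184) - 97 = (I*√137)*(4233/184) - 97 = 4233*I*√137/184 - 97 = -97 + 4233*I*√137/184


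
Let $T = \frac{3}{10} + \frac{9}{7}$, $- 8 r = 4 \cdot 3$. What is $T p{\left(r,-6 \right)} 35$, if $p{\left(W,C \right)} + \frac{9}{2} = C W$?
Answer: $\frac{999}{4} \approx 249.75$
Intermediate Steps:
$r = - \frac{3}{2}$ ($r = - \frac{4 \cdot 3}{8} = \left(- \frac{1}{8}\right) 12 = - \frac{3}{2} \approx -1.5$)
$p{\left(W,C \right)} = - \frac{9}{2} + C W$
$T = \frac{111}{70}$ ($T = 3 \cdot \frac{1}{10} + 9 \cdot \frac{1}{7} = \frac{3}{10} + \frac{9}{7} = \frac{111}{70} \approx 1.5857$)
$T p{\left(r,-6 \right)} 35 = \frac{111 \left(- \frac{9}{2} - -9\right)}{70} \cdot 35 = \frac{111 \left(- \frac{9}{2} + 9\right)}{70} \cdot 35 = \frac{111}{70} \cdot \frac{9}{2} \cdot 35 = \frac{999}{140} \cdot 35 = \frac{999}{4}$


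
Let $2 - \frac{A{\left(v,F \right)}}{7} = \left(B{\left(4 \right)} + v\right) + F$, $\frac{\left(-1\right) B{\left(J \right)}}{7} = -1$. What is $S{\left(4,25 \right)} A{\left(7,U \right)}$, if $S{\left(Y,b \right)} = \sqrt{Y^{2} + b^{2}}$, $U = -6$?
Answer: $- 42 \sqrt{641} \approx -1063.4$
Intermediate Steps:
$B{\left(J \right)} = 7$ ($B{\left(J \right)} = \left(-7\right) \left(-1\right) = 7$)
$A{\left(v,F \right)} = -35 - 7 F - 7 v$ ($A{\left(v,F \right)} = 14 - 7 \left(\left(7 + v\right) + F\right) = 14 - 7 \left(7 + F + v\right) = 14 - \left(49 + 7 F + 7 v\right) = -35 - 7 F - 7 v$)
$S{\left(4,25 \right)} A{\left(7,U \right)} = \sqrt{4^{2} + 25^{2}} \left(-35 - -42 - 49\right) = \sqrt{16 + 625} \left(-35 + 42 - 49\right) = \sqrt{641} \left(-42\right) = - 42 \sqrt{641}$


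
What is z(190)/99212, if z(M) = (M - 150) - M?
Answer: -75/49606 ≈ -0.0015119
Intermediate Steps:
z(M) = -150 (z(M) = (-150 + M) - M = -150)
z(190)/99212 = -150/99212 = -150*1/99212 = -75/49606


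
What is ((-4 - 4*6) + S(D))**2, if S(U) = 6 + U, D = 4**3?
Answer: 1764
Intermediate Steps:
D = 64
((-4 - 4*6) + S(D))**2 = ((-4 - 4*6) + (6 + 64))**2 = ((-4 - 24) + 70)**2 = (-28 + 70)**2 = 42**2 = 1764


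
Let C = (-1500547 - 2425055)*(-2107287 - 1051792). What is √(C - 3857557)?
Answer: √12401282983001 ≈ 3.5215e+6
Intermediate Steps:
C = 12401286840558 (C = -3925602*(-3159079) = 12401286840558)
√(C - 3857557) = √(12401286840558 - 3857557) = √12401282983001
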